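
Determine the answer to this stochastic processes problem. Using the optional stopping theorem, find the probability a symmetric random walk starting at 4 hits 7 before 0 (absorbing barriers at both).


By optional stopping theorem: E(M at tau) = M(0) = 4
P(hit 7)*7 + P(hit 0)*0 = 4
P(hit 7) = (4 - 0)/(7 - 0) = 4/7 = 0.5714

0.5714


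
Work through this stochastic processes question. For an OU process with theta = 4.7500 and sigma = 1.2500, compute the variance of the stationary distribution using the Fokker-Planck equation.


Stationary variance = sigma^2 / (2*theta)
= 1.2500^2 / (2*4.7500)
= 1.5625 / 9.5000
= 0.1645

0.1645


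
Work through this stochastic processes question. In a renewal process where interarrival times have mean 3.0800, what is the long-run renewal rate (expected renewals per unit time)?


Long-run renewal rate = 1/E(X)
= 1/3.0800
= 0.3247

0.3247


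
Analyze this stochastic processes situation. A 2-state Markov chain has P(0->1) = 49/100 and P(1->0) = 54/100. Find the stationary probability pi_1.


Stationary distribution: pi_0 = p10/(p01+p10), pi_1 = p01/(p01+p10)
p01 = 0.4900, p10 = 0.5400
pi_1 = 0.4757

0.4757


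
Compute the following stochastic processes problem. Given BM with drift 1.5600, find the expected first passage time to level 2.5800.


Expected first passage time = a/mu
= 2.5800/1.5600
= 1.6538

1.6538


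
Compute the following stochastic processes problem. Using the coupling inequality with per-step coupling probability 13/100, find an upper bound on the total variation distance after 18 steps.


TV distance bound <= (1-delta)^n
= (1 - 0.1300)^18
= 0.8700^18
= 0.0815

0.0815


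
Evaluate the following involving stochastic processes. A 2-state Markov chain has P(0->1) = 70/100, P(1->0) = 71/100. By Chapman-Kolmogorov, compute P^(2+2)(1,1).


P^4 = P^2 * P^2
Computing via matrix multiplication of the transition matrix.
Entry (1,1) of P^4 = 0.5107

0.5107


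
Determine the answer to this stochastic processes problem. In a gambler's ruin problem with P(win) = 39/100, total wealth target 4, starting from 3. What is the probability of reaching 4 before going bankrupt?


Gambler's ruin formula:
r = q/p = 0.6100/0.3900 = 1.5641
P(win) = (1 - r^i)/(1 - r^N)
= (1 - 1.5641^3)/(1 - 1.5641^4)
= 0.5670

0.5670


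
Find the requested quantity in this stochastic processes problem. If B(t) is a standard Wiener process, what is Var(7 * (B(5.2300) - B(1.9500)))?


Var(alpha*(B(t)-B(s))) = alpha^2 * (t-s)
= 7^2 * (5.2300 - 1.9500)
= 49 * 3.2800
= 160.7200

160.7200


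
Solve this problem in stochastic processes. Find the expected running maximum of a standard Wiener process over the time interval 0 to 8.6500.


E(max B(s)) = sqrt(2t/pi)
= sqrt(2*8.6500/pi)
= sqrt(5.5068)
= 2.3466

2.3466


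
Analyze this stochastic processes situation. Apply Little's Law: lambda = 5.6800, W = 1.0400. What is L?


Little's Law: L = lambda * W
= 5.6800 * 1.0400
= 5.9072

5.9072


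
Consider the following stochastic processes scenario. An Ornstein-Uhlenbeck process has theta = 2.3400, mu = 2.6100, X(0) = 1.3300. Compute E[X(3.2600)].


E[X(t)] = mu + (X(0) - mu)*exp(-theta*t)
= 2.6100 + (1.3300 - 2.6100)*exp(-2.3400*3.2600)
= 2.6100 + -1.2800 * 4.8644e-04
= 2.6094

2.6094


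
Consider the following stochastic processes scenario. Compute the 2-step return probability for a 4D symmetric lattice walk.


P(return in 2 steps) = P(reverse first step) = 1/(2d)
= 1/8
= 0.1250

0.1250


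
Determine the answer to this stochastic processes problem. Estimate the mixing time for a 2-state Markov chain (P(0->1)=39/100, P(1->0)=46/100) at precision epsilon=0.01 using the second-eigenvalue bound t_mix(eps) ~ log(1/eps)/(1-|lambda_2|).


lambda_2 = |1 - p01 - p10| = |1 - 0.3900 - 0.4600| = 0.1500
t_mix ~ log(1/eps)/(1 - |lambda_2|)
= log(100)/(1 - 0.1500) = 4.6052/0.8500
= 5.4178

5.4178


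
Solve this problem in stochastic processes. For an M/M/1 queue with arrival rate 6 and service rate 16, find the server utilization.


rho = lambda/mu
= 6/16
= 0.3750

0.3750


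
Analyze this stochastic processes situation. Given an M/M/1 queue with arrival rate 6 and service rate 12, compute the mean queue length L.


rho = 6/12 = 0.5000
L = rho/(1-rho)
= 0.5000/0.5000
= 1.0000

1.0000


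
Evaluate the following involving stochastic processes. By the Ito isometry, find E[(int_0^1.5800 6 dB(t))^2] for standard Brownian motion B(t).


By Ito isometry: E[(int f dB)^2] = int f^2 dt
= 6^2 * 1.5800
= 36 * 1.5800 = 56.8800

56.8800


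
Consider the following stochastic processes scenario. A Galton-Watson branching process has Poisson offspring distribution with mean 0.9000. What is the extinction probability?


Since mu = 0.9000 <= 1, extinction probability = 1.

1.0000


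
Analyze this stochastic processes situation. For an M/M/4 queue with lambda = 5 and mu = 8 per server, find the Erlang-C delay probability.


a = lambda/mu = 0.6250
rho = a/c = 0.1562
Erlang-C formula applied:
C(c,a) = 0.0040

0.0040


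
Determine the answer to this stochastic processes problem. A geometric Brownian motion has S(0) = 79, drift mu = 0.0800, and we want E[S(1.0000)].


E[S(t)] = S(0) * exp(mu * t)
= 79 * exp(0.0800 * 1.0000)
= 79 * 1.0833
= 85.5797

85.5797


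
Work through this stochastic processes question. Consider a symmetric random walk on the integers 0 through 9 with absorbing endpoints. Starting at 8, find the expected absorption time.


For symmetric RW on 0,...,N with absorbing barriers, E(i) = i*(N-i)
E(8) = 8 * 1 = 8

8


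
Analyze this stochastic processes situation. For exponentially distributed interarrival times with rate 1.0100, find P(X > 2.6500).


P(X > t) = exp(-lambda * t)
= exp(-1.0100 * 2.6500)
= exp(-2.6765) = 0.0688

0.0688


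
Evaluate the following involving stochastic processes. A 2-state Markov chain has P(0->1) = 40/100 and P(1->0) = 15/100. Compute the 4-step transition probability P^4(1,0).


Computing P^4 by matrix multiplication.
P = [[0.6000, 0.4000], [0.1500, 0.8500]]
After raising P to the power 4:
P^4(1,0) = 0.2615

0.2615


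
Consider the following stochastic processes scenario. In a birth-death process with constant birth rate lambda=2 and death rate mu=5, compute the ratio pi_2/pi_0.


For birth-death process, pi_n/pi_0 = (lambda/mu)^n
= (2/5)^2
= 0.1600

0.1600


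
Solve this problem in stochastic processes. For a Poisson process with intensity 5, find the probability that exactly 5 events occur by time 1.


P(N(t)=k) = (lambda*t)^k * exp(-lambda*t) / k!
lambda*t = 5
= 5^5 * exp(-5) / 5!
= 3125 * 0.0067 / 120
= 0.1755

0.1755


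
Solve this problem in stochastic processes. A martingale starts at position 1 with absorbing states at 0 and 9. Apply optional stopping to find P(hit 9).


By optional stopping theorem: E(M at tau) = M(0) = 1
P(hit 9)*9 + P(hit 0)*0 = 1
P(hit 9) = (1 - 0)/(9 - 0) = 1/9 = 0.1111

0.1111


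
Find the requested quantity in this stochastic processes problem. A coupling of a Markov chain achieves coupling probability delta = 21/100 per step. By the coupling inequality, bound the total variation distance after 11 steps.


TV distance bound <= (1-delta)^n
= (1 - 0.2100)^11
= 0.7900^11
= 0.0748

0.0748


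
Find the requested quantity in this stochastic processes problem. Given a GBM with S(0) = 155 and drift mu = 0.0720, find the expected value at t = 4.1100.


E[S(t)] = S(0) * exp(mu * t)
= 155 * exp(0.0720 * 4.1100)
= 155 * 1.3444
= 208.3762

208.3762


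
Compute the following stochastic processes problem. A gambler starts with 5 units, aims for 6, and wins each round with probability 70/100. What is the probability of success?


Gambler's ruin formula:
r = q/p = 0.3000/0.7000 = 0.4286
P(win) = (1 - r^i)/(1 - r^N)
= (1 - 0.4286^5)/(1 - 0.4286^6)
= 0.9917

0.9917


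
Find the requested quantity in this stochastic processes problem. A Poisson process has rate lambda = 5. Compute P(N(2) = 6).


P(N(t)=k) = (lambda*t)^k * exp(-lambda*t) / k!
lambda*t = 10
= 10^6 * exp(-10) / 6!
= 1000000 * 4.5400e-05 / 720
= 0.0631

0.0631


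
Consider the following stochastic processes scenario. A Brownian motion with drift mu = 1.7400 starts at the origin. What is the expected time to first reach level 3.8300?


Expected first passage time = a/mu
= 3.8300/1.7400
= 2.2011

2.2011


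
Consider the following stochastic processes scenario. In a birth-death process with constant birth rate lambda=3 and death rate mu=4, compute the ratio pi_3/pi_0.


For birth-death process, pi_n/pi_0 = (lambda/mu)^n
= (3/4)^3
= 0.4219

0.4219


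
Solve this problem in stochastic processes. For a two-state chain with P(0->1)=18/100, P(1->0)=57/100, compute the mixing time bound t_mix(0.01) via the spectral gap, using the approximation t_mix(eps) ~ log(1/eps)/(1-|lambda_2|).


lambda_2 = |1 - p01 - p10| = |1 - 0.1800 - 0.5700| = 0.2500
t_mix ~ log(1/eps)/(1 - |lambda_2|)
= log(100)/(1 - 0.2500) = 4.6052/0.7500
= 6.1402

6.1402


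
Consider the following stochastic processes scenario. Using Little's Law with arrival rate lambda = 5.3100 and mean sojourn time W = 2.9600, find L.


Little's Law: L = lambda * W
= 5.3100 * 2.9600
= 15.7176

15.7176


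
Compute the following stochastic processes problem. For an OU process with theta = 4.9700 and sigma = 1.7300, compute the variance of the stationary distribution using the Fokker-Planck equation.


Stationary variance = sigma^2 / (2*theta)
= 1.7300^2 / (2*4.9700)
= 2.9929 / 9.9400
= 0.3011

0.3011


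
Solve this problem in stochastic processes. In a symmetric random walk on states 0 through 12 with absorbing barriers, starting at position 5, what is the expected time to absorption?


For symmetric RW on 0,...,N with absorbing barriers, E(i) = i*(N-i)
E(5) = 5 * 7 = 35

35


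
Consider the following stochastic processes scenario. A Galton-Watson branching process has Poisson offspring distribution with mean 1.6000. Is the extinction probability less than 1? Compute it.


Since mu = 1.6000 > 1, extinction prob q < 1.
Solve s = exp(mu*(s-1)) iteratively.
q = 0.3580

0.3580


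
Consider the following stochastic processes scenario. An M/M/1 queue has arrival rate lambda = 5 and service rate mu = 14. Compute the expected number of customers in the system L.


rho = 5/14 = 0.3571
L = rho/(1-rho)
= 0.3571/0.6429
= 0.5556

0.5556


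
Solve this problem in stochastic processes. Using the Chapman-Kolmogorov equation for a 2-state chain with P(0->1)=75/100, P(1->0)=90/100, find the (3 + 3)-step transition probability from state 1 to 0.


P^6 = P^3 * P^3
Computing via matrix multiplication of the transition matrix.
Entry (1,0) of P^6 = 0.5043

0.5043


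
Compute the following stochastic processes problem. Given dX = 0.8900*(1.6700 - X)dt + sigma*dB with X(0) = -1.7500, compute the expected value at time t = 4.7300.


E[X(t)] = mu + (X(0) - mu)*exp(-theta*t)
= 1.6700 + (-1.7500 - 1.6700)*exp(-0.8900*4.7300)
= 1.6700 + -3.4200 * 0.0149
= 1.6192

1.6192


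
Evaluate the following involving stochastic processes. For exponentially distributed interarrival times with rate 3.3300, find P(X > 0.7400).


P(X > t) = exp(-lambda * t)
= exp(-3.3300 * 0.7400)
= exp(-2.4642) = 0.0851

0.0851


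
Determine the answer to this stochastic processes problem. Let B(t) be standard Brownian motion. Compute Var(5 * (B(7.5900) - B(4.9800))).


Var(alpha*(B(t)-B(s))) = alpha^2 * (t-s)
= 5^2 * (7.5900 - 4.9800)
= 25 * 2.6100
= 65.2500

65.2500


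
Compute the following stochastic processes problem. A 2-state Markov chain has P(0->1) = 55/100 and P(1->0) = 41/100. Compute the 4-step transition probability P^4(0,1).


Computing P^4 by matrix multiplication.
P = [[0.4500, 0.5500], [0.4100, 0.5900]]
After raising P to the power 4:
P^4(0,1) = 0.5729

0.5729


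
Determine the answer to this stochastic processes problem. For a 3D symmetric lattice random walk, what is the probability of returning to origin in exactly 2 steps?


P(return in 2 steps) = P(reverse first step) = 1/(2d)
= 1/6
= 0.1667

0.1667


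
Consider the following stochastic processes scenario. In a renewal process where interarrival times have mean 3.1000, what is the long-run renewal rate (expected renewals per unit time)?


Long-run renewal rate = 1/E(X)
= 1/3.1000
= 0.3226

0.3226


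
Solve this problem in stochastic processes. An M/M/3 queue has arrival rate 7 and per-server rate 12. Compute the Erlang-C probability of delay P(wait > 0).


a = lambda/mu = 0.5833
rho = a/c = 0.1944
Erlang-C formula applied:
C(c,a) = 0.0229

0.0229


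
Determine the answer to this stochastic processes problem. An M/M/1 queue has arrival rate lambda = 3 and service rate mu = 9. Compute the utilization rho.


rho = lambda/mu
= 3/9
= 0.3333

0.3333


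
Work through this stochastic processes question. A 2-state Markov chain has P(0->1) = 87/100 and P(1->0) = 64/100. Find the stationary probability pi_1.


Stationary distribution: pi_0 = p10/(p01+p10), pi_1 = p01/(p01+p10)
p01 = 0.8700, p10 = 0.6400
pi_1 = 0.5762

0.5762


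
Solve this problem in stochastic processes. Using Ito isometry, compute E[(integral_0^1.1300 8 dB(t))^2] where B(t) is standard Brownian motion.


By Ito isometry: E[(int f dB)^2] = int f^2 dt
= 8^2 * 1.1300
= 64 * 1.1300 = 72.3200

72.3200


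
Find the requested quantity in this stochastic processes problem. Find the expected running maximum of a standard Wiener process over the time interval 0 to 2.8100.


E(max B(s)) = sqrt(2t/pi)
= sqrt(2*2.8100/pi)
= sqrt(1.7889)
= 1.3375

1.3375


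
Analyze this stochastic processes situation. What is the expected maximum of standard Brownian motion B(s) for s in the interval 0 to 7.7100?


E(max B(s)) = sqrt(2t/pi)
= sqrt(2*7.7100/pi)
= sqrt(4.9083)
= 2.2155

2.2155


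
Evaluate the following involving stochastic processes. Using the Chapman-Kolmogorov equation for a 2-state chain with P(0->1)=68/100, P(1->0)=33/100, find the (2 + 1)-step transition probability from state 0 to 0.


P^3 = P^2 * P^1
Computing via matrix multiplication of the transition matrix.
Entry (0,0) of P^3 = 0.3267

0.3267


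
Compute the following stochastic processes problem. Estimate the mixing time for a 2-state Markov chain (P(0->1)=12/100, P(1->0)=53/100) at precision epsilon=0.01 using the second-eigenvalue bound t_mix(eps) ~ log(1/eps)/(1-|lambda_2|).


lambda_2 = |1 - p01 - p10| = |1 - 0.1200 - 0.5300| = 0.3500
t_mix ~ log(1/eps)/(1 - |lambda_2|)
= log(100)/(1 - 0.3500) = 4.6052/0.6500
= 7.0849

7.0849


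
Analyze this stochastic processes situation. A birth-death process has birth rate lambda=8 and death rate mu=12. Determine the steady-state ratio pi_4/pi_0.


For birth-death process, pi_n/pi_0 = (lambda/mu)^n
= (8/12)^4
= 0.1975

0.1975


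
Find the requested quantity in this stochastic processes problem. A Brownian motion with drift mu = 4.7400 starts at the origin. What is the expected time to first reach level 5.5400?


Expected first passage time = a/mu
= 5.5400/4.7400
= 1.1688

1.1688


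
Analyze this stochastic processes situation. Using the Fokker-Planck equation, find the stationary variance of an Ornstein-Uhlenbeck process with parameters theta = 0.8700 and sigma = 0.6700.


Stationary variance = sigma^2 / (2*theta)
= 0.6700^2 / (2*0.8700)
= 0.4489 / 1.7400
= 0.2580

0.2580


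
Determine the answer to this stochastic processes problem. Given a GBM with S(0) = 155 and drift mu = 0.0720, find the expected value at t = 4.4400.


E[S(t)] = S(0) * exp(mu * t)
= 155 * exp(0.0720 * 4.4400)
= 155 * 1.3767
= 213.3865

213.3865


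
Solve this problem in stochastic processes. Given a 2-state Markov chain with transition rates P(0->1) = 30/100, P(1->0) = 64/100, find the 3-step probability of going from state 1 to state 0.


Computing P^3 by matrix multiplication.
P = [[0.7000, 0.3000], [0.6400, 0.3600]]
After raising P to the power 3:
P^3(1,0) = 0.6807

0.6807


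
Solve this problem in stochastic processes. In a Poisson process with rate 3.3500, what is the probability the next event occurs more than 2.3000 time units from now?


P(X > t) = exp(-lambda * t)
= exp(-3.3500 * 2.3000)
= exp(-7.7050) = 4.5057e-04

4.5057e-04


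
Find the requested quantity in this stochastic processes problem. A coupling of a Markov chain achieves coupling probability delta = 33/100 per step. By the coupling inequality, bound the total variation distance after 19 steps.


TV distance bound <= (1-delta)^n
= (1 - 0.3300)^19
= 0.6700^19
= 4.9593e-04

4.9593e-04


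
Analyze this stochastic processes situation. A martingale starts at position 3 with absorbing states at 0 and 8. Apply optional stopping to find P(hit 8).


By optional stopping theorem: E(M at tau) = M(0) = 3
P(hit 8)*8 + P(hit 0)*0 = 3
P(hit 8) = (3 - 0)/(8 - 0) = 3/8 = 0.3750

0.3750


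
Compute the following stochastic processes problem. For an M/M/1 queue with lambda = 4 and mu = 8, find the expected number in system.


rho = 4/8 = 0.5000
L = rho/(1-rho)
= 0.5000/0.5000
= 1.0000

1.0000


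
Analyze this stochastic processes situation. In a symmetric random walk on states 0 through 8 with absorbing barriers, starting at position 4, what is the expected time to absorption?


For symmetric RW on 0,...,N with absorbing barriers, E(i) = i*(N-i)
E(4) = 4 * 4 = 16

16


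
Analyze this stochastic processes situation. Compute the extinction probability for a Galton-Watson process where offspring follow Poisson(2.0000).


Since mu = 2.0000 > 1, extinction prob q < 1.
Solve s = exp(mu*(s-1)) iteratively.
q = 0.2032

0.2032


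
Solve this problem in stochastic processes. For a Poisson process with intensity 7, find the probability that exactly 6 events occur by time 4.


P(N(t)=k) = (lambda*t)^k * exp(-lambda*t) / k!
lambda*t = 28
= 28^6 * exp(-28) / 6!
= 481890304 * 6.9144e-13 / 720
= 4.6278e-07

4.6278e-07


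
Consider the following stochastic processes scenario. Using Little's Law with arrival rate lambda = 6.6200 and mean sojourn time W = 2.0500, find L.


Little's Law: L = lambda * W
= 6.6200 * 2.0500
= 13.5710

13.5710


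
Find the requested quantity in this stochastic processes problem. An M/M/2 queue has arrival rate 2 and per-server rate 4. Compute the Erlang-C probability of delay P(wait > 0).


a = lambda/mu = 0.5000
rho = a/c = 0.2500
Erlang-C formula applied:
C(c,a) = 0.1000

0.1000


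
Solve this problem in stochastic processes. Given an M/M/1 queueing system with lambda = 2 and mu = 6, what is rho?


rho = lambda/mu
= 2/6
= 0.3333

0.3333


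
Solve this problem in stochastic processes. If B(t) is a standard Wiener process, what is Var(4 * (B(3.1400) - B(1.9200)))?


Var(alpha*(B(t)-B(s))) = alpha^2 * (t-s)
= 4^2 * (3.1400 - 1.9200)
= 16 * 1.2200
= 19.5200

19.5200


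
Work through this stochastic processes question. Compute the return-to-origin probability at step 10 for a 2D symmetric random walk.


P = C(10,5)^2 / 4^10
= 252^2 / 1048576
= 63504 / 1048576
= 0.0606

0.0606


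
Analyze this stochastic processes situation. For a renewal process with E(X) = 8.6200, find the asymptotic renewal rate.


Long-run renewal rate = 1/E(X)
= 1/8.6200
= 0.1160

0.1160


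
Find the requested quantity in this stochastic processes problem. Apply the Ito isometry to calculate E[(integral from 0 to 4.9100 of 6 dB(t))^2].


By Ito isometry: E[(int f dB)^2] = int f^2 dt
= 6^2 * 4.9100
= 36 * 4.9100 = 176.7600

176.7600


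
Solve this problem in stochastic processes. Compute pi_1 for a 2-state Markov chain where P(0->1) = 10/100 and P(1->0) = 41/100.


Stationary distribution: pi_0 = p10/(p01+p10), pi_1 = p01/(p01+p10)
p01 = 0.1000, p10 = 0.4100
pi_1 = 0.1961

0.1961


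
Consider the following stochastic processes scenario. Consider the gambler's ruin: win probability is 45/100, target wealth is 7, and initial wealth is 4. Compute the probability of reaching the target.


Gambler's ruin formula:
r = q/p = 0.5500/0.4500 = 1.2222
P(win) = (1 - r^i)/(1 - r^N)
= (1 - 1.2222^4)/(1 - 1.2222^7)
= 0.4006

0.4006


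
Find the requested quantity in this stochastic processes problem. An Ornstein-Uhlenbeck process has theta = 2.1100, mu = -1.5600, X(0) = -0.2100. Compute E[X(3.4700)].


E[X(t)] = mu + (X(0) - mu)*exp(-theta*t)
= -1.5600 + (-0.2100 - -1.5600)*exp(-2.1100*3.4700)
= -1.5600 + 1.3500 * 6.6104e-04
= -1.5591

-1.5591


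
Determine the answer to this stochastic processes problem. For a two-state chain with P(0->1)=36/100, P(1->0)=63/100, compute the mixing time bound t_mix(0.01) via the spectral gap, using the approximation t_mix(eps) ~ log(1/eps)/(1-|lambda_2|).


lambda_2 = |1 - p01 - p10| = |1 - 0.3600 - 0.6300| = 0.0100
t_mix ~ log(1/eps)/(1 - |lambda_2|)
= log(100)/(1 - 0.0100) = 4.6052/0.9900
= 4.6517

4.6517


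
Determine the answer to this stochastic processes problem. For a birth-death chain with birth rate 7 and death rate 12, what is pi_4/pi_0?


For birth-death process, pi_n/pi_0 = (lambda/mu)^n
= (7/12)^4
= 0.1158

0.1158


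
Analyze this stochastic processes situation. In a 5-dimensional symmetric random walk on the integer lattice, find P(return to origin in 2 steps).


P(return in 2 steps) = P(reverse first step) = 1/(2d)
= 1/10
= 0.1000

0.1000


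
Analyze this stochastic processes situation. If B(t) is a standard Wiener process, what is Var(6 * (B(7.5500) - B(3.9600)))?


Var(alpha*(B(t)-B(s))) = alpha^2 * (t-s)
= 6^2 * (7.5500 - 3.9600)
= 36 * 3.5900
= 129.2400

129.2400


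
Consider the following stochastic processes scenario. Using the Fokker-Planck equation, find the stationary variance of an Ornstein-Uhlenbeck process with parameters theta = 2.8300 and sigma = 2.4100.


Stationary variance = sigma^2 / (2*theta)
= 2.4100^2 / (2*2.8300)
= 5.8081 / 5.6600
= 1.0262

1.0262


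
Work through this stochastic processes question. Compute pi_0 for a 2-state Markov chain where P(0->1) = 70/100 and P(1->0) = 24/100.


Stationary distribution: pi_0 = p10/(p01+p10), pi_1 = p01/(p01+p10)
p01 = 0.7000, p10 = 0.2400
pi_0 = 0.2553

0.2553


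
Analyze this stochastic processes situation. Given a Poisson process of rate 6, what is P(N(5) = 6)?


P(N(t)=k) = (lambda*t)^k * exp(-lambda*t) / k!
lambda*t = 30
= 30^6 * exp(-30) / 6!
= 729000000 * 9.3576e-14 / 720
= 9.4746e-08

9.4746e-08


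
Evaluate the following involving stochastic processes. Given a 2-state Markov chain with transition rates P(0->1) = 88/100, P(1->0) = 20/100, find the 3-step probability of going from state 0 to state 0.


Computing P^3 by matrix multiplication.
P = [[0.1200, 0.8800], [0.2000, 0.8000]]
After raising P to the power 3:
P^3(0,0) = 0.1848

0.1848


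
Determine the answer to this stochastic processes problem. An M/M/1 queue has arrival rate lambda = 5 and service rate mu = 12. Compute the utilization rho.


rho = lambda/mu
= 5/12
= 0.4167

0.4167


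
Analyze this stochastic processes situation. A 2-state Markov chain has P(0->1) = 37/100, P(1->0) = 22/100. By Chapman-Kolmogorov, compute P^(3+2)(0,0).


P^5 = P^3 * P^2
Computing via matrix multiplication of the transition matrix.
Entry (0,0) of P^5 = 0.3801

0.3801


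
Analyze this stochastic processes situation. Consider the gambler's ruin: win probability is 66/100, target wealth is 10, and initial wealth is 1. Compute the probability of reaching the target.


Gambler's ruin formula:
r = q/p = 0.3400/0.6600 = 0.5152
P(win) = (1 - r^i)/(1 - r^N)
= (1 - 0.5152^1)/(1 - 0.5152^10)
= 0.4855

0.4855


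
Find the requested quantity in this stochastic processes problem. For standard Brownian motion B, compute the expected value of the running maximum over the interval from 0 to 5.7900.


E(max B(s)) = sqrt(2t/pi)
= sqrt(2*5.7900/pi)
= sqrt(3.6860)
= 1.9199

1.9199


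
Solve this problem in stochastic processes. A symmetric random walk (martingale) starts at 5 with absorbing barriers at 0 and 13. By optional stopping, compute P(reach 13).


By optional stopping theorem: E(M at tau) = M(0) = 5
P(hit 13)*13 + P(hit 0)*0 = 5
P(hit 13) = (5 - 0)/(13 - 0) = 5/13 = 0.3846

0.3846


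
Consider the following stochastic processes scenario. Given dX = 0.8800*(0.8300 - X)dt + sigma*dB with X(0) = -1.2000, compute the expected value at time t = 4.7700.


E[X(t)] = mu + (X(0) - mu)*exp(-theta*t)
= 0.8300 + (-1.2000 - 0.8300)*exp(-0.8800*4.7700)
= 0.8300 + -2.0300 * 0.0150
= 0.7995

0.7995


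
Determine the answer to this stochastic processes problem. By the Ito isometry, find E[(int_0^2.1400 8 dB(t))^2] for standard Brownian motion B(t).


By Ito isometry: E[(int f dB)^2] = int f^2 dt
= 8^2 * 2.1400
= 64 * 2.1400 = 136.9600

136.9600


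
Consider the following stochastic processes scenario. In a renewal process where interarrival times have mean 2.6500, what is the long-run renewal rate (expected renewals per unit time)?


Long-run renewal rate = 1/E(X)
= 1/2.6500
= 0.3774

0.3774


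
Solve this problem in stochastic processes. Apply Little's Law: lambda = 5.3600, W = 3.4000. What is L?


Little's Law: L = lambda * W
= 5.3600 * 3.4000
= 18.2240

18.2240


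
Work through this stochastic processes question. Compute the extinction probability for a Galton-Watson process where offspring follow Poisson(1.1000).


Since mu = 1.1000 > 1, extinction prob q < 1.
Solve s = exp(mu*(s-1)) iteratively.
q = 0.8239

0.8239


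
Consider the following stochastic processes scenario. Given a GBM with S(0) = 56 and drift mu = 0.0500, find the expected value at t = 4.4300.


E[S(t)] = S(0) * exp(mu * t)
= 56 * exp(0.0500 * 4.4300)
= 56 * 1.2479
= 69.8850

69.8850


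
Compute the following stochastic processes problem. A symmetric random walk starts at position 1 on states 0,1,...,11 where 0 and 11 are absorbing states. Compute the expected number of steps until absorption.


For symmetric RW on 0,...,N with absorbing barriers, E(i) = i*(N-i)
E(1) = 1 * 10 = 10

10


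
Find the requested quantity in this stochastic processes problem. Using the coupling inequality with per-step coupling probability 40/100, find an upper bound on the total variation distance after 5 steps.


TV distance bound <= (1-delta)^n
= (1 - 0.4000)^5
= 0.6000^5
= 0.0778

0.0778


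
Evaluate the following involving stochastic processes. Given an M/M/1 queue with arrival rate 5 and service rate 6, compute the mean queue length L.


rho = 5/6 = 0.8333
L = rho/(1-rho)
= 0.8333/0.1667
= 5.0000

5.0000


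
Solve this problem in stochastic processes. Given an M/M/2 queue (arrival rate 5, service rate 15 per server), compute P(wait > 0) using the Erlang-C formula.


a = lambda/mu = 0.3333
rho = a/c = 0.1667
Erlang-C formula applied:
C(c,a) = 0.0476

0.0476


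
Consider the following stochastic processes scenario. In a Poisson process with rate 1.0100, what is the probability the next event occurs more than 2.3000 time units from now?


P(X > t) = exp(-lambda * t)
= exp(-1.0100 * 2.3000)
= exp(-2.3230) = 0.0980

0.0980


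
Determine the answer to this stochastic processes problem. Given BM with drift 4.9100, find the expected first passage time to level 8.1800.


Expected first passage time = a/mu
= 8.1800/4.9100
= 1.6660

1.6660


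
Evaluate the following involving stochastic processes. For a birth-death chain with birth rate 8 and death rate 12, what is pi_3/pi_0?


For birth-death process, pi_n/pi_0 = (lambda/mu)^n
= (8/12)^3
= 0.2963

0.2963


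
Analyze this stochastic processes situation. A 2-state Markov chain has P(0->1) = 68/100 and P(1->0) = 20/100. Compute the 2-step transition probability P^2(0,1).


Computing P^2 by matrix multiplication.
P = [[0.3200, 0.6800], [0.2000, 0.8000]]
After raising P to the power 2:
P^2(0,1) = 0.7616

0.7616


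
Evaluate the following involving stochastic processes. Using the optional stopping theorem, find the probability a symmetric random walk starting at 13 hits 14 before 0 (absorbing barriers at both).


By optional stopping theorem: E(M at tau) = M(0) = 13
P(hit 14)*14 + P(hit 0)*0 = 13
P(hit 14) = (13 - 0)/(14 - 0) = 13/14 = 0.9286

0.9286


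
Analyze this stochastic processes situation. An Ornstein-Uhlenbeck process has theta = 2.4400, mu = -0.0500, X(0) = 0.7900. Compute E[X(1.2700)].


E[X(t)] = mu + (X(0) - mu)*exp(-theta*t)
= -0.0500 + (0.7900 - -0.0500)*exp(-2.4400*1.2700)
= -0.0500 + 0.8400 * 0.0451
= -0.0121

-0.0121


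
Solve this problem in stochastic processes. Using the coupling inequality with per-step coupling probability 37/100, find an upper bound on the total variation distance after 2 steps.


TV distance bound <= (1-delta)^n
= (1 - 0.3700)^2
= 0.6300^2
= 0.3969

0.3969


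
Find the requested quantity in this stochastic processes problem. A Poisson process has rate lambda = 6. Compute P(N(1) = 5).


P(N(t)=k) = (lambda*t)^k * exp(-lambda*t) / k!
lambda*t = 6
= 6^5 * exp(-6) / 5!
= 7776 * 0.0025 / 120
= 0.1606

0.1606


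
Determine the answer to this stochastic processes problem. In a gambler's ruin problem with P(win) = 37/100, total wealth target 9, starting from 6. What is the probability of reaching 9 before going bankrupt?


Gambler's ruin formula:
r = q/p = 0.6300/0.3700 = 1.7027
P(win) = (1 - r^i)/(1 - r^N)
= (1 - 1.7027^6)/(1 - 1.7027^9)
= 0.1959

0.1959


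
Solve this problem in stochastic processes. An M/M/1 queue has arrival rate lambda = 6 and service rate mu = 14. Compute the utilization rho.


rho = lambda/mu
= 6/14
= 0.4286

0.4286


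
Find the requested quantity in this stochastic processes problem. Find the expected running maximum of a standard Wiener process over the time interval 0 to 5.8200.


E(max B(s)) = sqrt(2t/pi)
= sqrt(2*5.8200/pi)
= sqrt(3.7051)
= 1.9249

1.9249


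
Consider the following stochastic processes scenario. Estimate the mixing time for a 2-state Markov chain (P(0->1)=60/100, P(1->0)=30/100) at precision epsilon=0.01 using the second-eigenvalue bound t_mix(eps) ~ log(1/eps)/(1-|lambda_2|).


lambda_2 = |1 - p01 - p10| = |1 - 0.6000 - 0.3000| = 0.1000
t_mix ~ log(1/eps)/(1 - |lambda_2|)
= log(100)/(1 - 0.1000) = 4.6052/0.9000
= 5.1169

5.1169


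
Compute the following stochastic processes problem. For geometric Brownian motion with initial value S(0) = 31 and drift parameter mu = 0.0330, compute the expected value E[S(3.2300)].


E[S(t)] = S(0) * exp(mu * t)
= 31 * exp(0.0330 * 3.2300)
= 31 * 1.1125
= 34.4868

34.4868


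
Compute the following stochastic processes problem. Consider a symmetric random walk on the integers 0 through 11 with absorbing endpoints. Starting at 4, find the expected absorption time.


For symmetric RW on 0,...,N with absorbing barriers, E(i) = i*(N-i)
E(4) = 4 * 7 = 28

28


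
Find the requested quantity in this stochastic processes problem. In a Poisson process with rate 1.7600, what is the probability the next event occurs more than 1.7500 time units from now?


P(X > t) = exp(-lambda * t)
= exp(-1.7600 * 1.7500)
= exp(-3.0800) = 0.0460

0.0460


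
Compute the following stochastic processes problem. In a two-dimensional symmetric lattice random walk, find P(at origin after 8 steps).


P = C(8,4)^2 / 4^8
= 70^2 / 65536
= 4900 / 65536
= 0.0748

0.0748


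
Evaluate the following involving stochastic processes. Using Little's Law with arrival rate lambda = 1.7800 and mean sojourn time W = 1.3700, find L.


Little's Law: L = lambda * W
= 1.7800 * 1.3700
= 2.4386

2.4386


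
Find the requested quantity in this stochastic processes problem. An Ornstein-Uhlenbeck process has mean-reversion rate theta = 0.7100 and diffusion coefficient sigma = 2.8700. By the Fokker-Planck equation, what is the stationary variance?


Stationary variance = sigma^2 / (2*theta)
= 2.8700^2 / (2*0.7100)
= 8.2369 / 1.4200
= 5.8006

5.8006


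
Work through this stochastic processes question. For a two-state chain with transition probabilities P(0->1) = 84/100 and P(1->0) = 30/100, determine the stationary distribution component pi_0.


Stationary distribution: pi_0 = p10/(p01+p10), pi_1 = p01/(p01+p10)
p01 = 0.8400, p10 = 0.3000
pi_0 = 0.2632

0.2632


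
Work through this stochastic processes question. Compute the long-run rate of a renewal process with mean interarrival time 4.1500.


Long-run renewal rate = 1/E(X)
= 1/4.1500
= 0.2410

0.2410


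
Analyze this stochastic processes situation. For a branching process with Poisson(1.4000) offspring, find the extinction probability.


Since mu = 1.4000 > 1, extinction prob q < 1.
Solve s = exp(mu*(s-1)) iteratively.
q = 0.4890

0.4890


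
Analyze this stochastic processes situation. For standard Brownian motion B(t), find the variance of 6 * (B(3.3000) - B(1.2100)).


Var(alpha*(B(t)-B(s))) = alpha^2 * (t-s)
= 6^2 * (3.3000 - 1.2100)
= 36 * 2.0900
= 75.2400

75.2400


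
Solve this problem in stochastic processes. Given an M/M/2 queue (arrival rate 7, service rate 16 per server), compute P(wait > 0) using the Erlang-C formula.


a = lambda/mu = 0.4375
rho = a/c = 0.2188
Erlang-C formula applied:
C(c,a) = 0.0785

0.0785


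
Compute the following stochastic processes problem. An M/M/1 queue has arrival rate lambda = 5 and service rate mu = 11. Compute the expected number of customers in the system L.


rho = 5/11 = 0.4545
L = rho/(1-rho)
= 0.4545/0.5455
= 0.8333

0.8333


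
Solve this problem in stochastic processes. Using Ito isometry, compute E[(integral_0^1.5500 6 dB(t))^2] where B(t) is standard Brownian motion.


By Ito isometry: E[(int f dB)^2] = int f^2 dt
= 6^2 * 1.5500
= 36 * 1.5500 = 55.8000

55.8000


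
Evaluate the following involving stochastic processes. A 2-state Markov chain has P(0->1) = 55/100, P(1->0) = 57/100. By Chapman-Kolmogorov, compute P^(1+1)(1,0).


P^2 = P^1 * P^1
Computing via matrix multiplication of the transition matrix.
Entry (1,0) of P^2 = 0.5016

0.5016


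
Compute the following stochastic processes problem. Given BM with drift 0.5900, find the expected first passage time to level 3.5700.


Expected first passage time = a/mu
= 3.5700/0.5900
= 6.0508

6.0508


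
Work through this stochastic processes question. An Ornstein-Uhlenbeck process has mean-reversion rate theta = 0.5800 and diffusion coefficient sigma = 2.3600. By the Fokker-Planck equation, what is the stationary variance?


Stationary variance = sigma^2 / (2*theta)
= 2.3600^2 / (2*0.5800)
= 5.5696 / 1.1600
= 4.8014

4.8014


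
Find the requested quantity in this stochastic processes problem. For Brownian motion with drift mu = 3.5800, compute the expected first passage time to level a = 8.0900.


Expected first passage time = a/mu
= 8.0900/3.5800
= 2.2598

2.2598


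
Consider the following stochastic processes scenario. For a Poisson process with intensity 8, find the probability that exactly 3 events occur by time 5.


P(N(t)=k) = (lambda*t)^k * exp(-lambda*t) / k!
lambda*t = 40
= 40^3 * exp(-40) / 3!
= 64000 * 4.2484e-18 / 6
= 4.5316e-14

4.5316e-14


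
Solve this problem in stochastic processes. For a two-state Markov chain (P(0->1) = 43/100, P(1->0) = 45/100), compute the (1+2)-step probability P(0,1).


P^3 = P^1 * P^2
Computing via matrix multiplication of the transition matrix.
Entry (0,1) of P^3 = 0.4878

0.4878


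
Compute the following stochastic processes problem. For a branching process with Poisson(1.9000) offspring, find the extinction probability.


Since mu = 1.9000 > 1, extinction prob q < 1.
Solve s = exp(mu*(s-1)) iteratively.
q = 0.2328

0.2328


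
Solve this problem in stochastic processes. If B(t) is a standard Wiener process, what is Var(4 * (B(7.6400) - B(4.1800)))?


Var(alpha*(B(t)-B(s))) = alpha^2 * (t-s)
= 4^2 * (7.6400 - 4.1800)
= 16 * 3.4600
= 55.3600

55.3600


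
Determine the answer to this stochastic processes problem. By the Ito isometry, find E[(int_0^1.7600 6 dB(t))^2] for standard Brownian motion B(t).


By Ito isometry: E[(int f dB)^2] = int f^2 dt
= 6^2 * 1.7600
= 36 * 1.7600 = 63.3600

63.3600


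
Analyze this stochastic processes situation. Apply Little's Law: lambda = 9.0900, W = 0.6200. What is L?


Little's Law: L = lambda * W
= 9.0900 * 0.6200
= 5.6358

5.6358


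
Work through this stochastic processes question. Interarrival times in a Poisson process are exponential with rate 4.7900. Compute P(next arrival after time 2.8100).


P(X > t) = exp(-lambda * t)
= exp(-4.7900 * 2.8100)
= exp(-13.4599) = 1.4271e-06

1.4271e-06


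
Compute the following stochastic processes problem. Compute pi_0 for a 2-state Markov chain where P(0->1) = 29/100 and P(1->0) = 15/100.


Stationary distribution: pi_0 = p10/(p01+p10), pi_1 = p01/(p01+p10)
p01 = 0.2900, p10 = 0.1500
pi_0 = 0.3409

0.3409


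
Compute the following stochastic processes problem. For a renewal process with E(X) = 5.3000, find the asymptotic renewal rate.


Long-run renewal rate = 1/E(X)
= 1/5.3000
= 0.1887

0.1887


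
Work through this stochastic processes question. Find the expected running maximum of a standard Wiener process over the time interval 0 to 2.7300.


E(max B(s)) = sqrt(2t/pi)
= sqrt(2*2.7300/pi)
= sqrt(1.7380)
= 1.3183

1.3183


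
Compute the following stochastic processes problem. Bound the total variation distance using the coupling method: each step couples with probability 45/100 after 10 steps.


TV distance bound <= (1-delta)^n
= (1 - 0.4500)^10
= 0.5500^10
= 0.0025

0.0025


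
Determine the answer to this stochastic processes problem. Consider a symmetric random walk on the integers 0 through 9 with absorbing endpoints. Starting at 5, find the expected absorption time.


For symmetric RW on 0,...,N with absorbing barriers, E(i) = i*(N-i)
E(5) = 5 * 4 = 20

20


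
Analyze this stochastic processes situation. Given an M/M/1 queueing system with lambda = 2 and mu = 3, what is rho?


rho = lambda/mu
= 2/3
= 0.6667

0.6667


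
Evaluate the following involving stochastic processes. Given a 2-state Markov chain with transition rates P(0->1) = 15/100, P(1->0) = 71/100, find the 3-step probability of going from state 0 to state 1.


Computing P^3 by matrix multiplication.
P = [[0.8500, 0.1500], [0.7100, 0.2900]]
After raising P to the power 3:
P^3(0,1) = 0.1739

0.1739


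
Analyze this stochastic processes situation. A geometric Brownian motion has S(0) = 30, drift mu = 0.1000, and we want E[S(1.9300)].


E[S(t)] = S(0) * exp(mu * t)
= 30 * exp(0.1000 * 1.9300)
= 30 * 1.2129
= 36.3865

36.3865


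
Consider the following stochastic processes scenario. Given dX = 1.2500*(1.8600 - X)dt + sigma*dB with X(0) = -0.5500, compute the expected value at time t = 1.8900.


E[X(t)] = mu + (X(0) - mu)*exp(-theta*t)
= 1.8600 + (-0.5500 - 1.8600)*exp(-1.2500*1.8900)
= 1.8600 + -2.4100 * 0.0942
= 1.6330

1.6330


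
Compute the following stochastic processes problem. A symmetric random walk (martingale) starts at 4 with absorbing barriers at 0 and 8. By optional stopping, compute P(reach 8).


By optional stopping theorem: E(M at tau) = M(0) = 4
P(hit 8)*8 + P(hit 0)*0 = 4
P(hit 8) = (4 - 0)/(8 - 0) = 1/2 = 0.5000

0.5000


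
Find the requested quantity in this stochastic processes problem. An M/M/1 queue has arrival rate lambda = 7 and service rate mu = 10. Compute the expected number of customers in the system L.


rho = 7/10 = 0.7000
L = rho/(1-rho)
= 0.7000/0.3000
= 2.3333

2.3333


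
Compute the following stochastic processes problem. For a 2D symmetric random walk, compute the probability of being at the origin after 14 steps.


P = C(14,7)^2 / 4^14
= 3432^2 / 268435456
= 11778624 / 268435456
= 0.0439

0.0439
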